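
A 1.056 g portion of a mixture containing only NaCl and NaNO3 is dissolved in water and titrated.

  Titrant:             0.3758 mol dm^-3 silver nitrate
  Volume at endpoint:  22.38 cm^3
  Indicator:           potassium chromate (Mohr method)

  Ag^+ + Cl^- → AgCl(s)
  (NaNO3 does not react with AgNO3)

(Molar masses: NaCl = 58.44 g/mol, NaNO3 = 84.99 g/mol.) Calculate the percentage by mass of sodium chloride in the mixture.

46.54 %

n(AgNO3) = 0.02238 × 0.3758 = 8.410 × 10^-3 mol
Let x = n(NaCl), y = n(NaNO3).
Titrant: 1x = 8.410 × 10^-3;  mass: 58.44x + 84.99y = 1.056
Solving, x = 8.410 × 10^-3 mol, y = 6.642 × 10^-3 mol
mass of NaCl = 8.410 × 10^-3 × 58.44 = 0.4915 g
% NaCl = 0.4915 / 1.056 × 100 = 46.54 %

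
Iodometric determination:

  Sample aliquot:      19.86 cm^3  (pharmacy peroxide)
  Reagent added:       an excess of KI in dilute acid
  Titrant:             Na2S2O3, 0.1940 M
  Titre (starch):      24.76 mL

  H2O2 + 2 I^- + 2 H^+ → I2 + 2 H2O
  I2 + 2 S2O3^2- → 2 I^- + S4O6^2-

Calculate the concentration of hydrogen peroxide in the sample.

n(S2O3^2-) = 0.02476 × 0.1940 = 4.803 × 10^-3 mol
n(I2) = n(S2O3^2-)/2 = 2.402 × 10^-3 mol
n(H2O2) in the aliquot = 2.402 × 10^-3 mol (1:1 ratio)
[H2O2] = 2.402 × 10^-3 / 0.01986 = 0.1209 mol/L

0.1209 M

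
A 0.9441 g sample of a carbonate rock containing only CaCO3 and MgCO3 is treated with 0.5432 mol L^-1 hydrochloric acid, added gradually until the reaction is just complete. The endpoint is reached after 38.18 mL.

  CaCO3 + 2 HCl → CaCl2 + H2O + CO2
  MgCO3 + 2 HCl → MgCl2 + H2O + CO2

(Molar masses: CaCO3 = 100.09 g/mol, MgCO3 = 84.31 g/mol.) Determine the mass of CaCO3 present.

0.4429 g

n(HCl) = 0.03818 × 0.5432 = 0.02074 mol
Let x = n(CaCO3), y = n(MgCO3).
Titrant: 2x + 2y = 0.02074;  mass: 100.09x + 84.31y = 0.9441
Solving, x = 4.425 × 10^-3 mol, y = 5.944 × 10^-3 mol
mass of CaCO3 = 4.425 × 10^-3 × 100.09 = 0.4429 g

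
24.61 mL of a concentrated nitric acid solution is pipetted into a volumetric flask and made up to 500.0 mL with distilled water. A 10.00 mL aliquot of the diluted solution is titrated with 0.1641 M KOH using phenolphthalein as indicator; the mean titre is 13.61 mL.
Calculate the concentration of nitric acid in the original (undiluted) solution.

4.538 M

HNO3 + KOH → KNO3 + H2O
n(KOH) = 0.01361 × 0.1641 = 2.233 × 10^-3 mol
n(HNO3) in the aliquot = 2.233 × 10^-3 mol (1:1 ratio)
[HNO3]_dilute = 2.233 × 10^-3 / 0.01000 = 0.2233 mol/L
Dilution factor = 500.0 / 24.61 = 20.32
[HNO3]_stock = 0.2233 × 20.32 = 4.538 mol/L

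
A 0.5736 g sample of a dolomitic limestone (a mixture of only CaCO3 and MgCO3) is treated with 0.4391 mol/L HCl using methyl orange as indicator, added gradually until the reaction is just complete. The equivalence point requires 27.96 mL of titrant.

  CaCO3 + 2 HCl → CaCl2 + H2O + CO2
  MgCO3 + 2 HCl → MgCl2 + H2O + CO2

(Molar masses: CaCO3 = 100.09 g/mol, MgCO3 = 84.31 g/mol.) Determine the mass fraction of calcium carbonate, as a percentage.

n(HCl) = 0.02796 × 0.4391 = 0.01228 mol
Let x = n(CaCO3), y = n(MgCO3).
Titrant: 2x + 2y = 0.01228;  mass: 100.09x + 84.31y = 0.5736
Solving, x = 3.552 × 10^-3 mol, y = 2.586 × 10^-3 mol
mass of CaCO3 = 3.552 × 10^-3 × 100.09 = 0.3555 g
% CaCO3 = 0.3555 / 0.5736 × 100 = 61.98 %

61.98 %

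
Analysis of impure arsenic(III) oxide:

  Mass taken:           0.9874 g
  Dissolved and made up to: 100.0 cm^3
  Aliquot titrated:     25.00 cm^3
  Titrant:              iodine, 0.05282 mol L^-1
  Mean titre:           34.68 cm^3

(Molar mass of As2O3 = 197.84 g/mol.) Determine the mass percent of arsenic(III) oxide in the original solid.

As2O3 + 2 I2 + 2 H2O → As2O5 + 4 HI
n(I2) per titration = 0.03468 × 0.05282 = 1.832 × 10^-3 mol
From the 1:2 ratio, n(As2O3) in each aliquot = 1/2 × 1.832 × 10^-3 = 9.159 × 10^-4 mol
n(As2O3) in the whole flask = 9.159 × 10^-4 × 100.0/25.00 = 3.664 × 10^-3 mol
mass of As2O3 = 3.664 × 10^-3 × 197.84 = 0.7248 g
% As2O3 = 0.7248 / 0.9874 × 100 = 73.41 %

73.41 %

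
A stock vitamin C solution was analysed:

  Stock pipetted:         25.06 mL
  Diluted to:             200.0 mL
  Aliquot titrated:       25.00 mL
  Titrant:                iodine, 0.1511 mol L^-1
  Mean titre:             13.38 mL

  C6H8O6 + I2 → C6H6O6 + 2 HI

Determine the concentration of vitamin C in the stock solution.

n(I2) = 0.01338 × 0.1511 = 2.022 × 10^-3 mol
n(C6H8O6) in the aliquot = 2.022 × 10^-3 mol (1:1 ratio)
[C6H8O6]_dilute = 2.022 × 10^-3 / 0.02500 = 0.08087 mol/L
Dilution factor = 200.0 / 25.06 = 7.981
[C6H8O6]_stock = 0.08087 × 7.981 = 0.6454 mol/L

0.6454 mol/L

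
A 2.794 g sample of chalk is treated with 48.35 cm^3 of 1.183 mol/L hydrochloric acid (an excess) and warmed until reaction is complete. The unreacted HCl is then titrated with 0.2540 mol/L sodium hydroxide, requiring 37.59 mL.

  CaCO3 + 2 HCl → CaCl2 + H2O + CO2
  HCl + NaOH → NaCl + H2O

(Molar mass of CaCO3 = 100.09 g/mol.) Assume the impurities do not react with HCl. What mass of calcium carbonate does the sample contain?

n(HCl) added = 0.04835 × 1.183 = 0.05720 mol
n(NaOH) used in back-titration = 0.03759 × 0.2540 = 9.548 × 10^-3 mol
n(HCl) left over = 9.548 × 10^-3 mol (1:1 ratio)
n(HCl) consumed by analyte = 0.05720 − 9.548 × 10^-3 = 0.04765 mol
From the 1:2 ratio, n(CaCO3) = 1/2 × 0.04765 = 0.02383 mol
mass of CaCO3 = 0.02383 × 100.09 = 2.385 g

2.385 g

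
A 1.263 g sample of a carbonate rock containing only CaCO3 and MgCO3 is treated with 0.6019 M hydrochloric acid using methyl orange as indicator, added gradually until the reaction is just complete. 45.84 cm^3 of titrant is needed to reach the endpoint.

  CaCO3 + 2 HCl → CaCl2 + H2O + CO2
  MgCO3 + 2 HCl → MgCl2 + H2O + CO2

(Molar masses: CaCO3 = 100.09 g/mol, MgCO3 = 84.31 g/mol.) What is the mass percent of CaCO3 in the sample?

50.17 %

n(HCl) = 0.04584 × 0.6019 = 0.02759 mol
Let x = n(CaCO3), y = n(MgCO3).
Titrant: 2x + 2y = 0.02759;  mass: 100.09x + 84.31y = 1.263
Solving, x = 6.331 × 10^-3 mol, y = 7.465 × 10^-3 mol
mass of CaCO3 = 6.331 × 10^-3 × 100.09 = 0.6336 g
% CaCO3 = 0.6336 / 1.263 × 100 = 50.17 %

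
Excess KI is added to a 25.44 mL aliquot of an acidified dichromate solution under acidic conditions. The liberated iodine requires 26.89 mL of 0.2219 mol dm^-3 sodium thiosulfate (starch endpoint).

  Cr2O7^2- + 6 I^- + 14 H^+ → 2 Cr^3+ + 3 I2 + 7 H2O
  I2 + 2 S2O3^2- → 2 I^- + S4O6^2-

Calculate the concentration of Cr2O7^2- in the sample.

n(S2O3^2-) = 0.02689 × 0.2219 = 5.967 × 10^-3 mol
n(I2) = n(S2O3^2-)/2 = 2.983 × 10^-3 mol
From the 1:3 ratio, n(Cr2O7^2-) in the aliquot = 1/3 × 2.983 × 10^-3 = 9.945 × 10^-4 mol
[Cr2O7^2-] = 9.945 × 10^-4 / 0.02544 = 0.03909 mol/L

0.03909 mol/L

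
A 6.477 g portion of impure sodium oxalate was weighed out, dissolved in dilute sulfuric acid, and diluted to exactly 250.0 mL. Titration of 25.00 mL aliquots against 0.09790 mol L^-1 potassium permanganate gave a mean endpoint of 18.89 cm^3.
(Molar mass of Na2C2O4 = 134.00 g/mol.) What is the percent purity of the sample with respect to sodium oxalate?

2 MnO4^- + 5 C2O4^2- + 16 H^+ → 2 Mn^2+ + 10 CO2 + 8 H2O
n(KMnO4) per titration = 0.01889 × 0.09790 = 1.849 × 10^-3 mol
From the 5:2 ratio, n(Na2C2O4) in each aliquot = 5/2 × 1.849 × 10^-3 = 4.623 × 10^-3 mol
n(Na2C2O4) in the whole flask = 4.623 × 10^-3 × 250.0/25.00 = 0.04623 mol
mass of Na2C2O4 = 0.04623 × 134.00 = 6.195 g
% Na2C2O4 = 6.195 / 6.477 × 100 = 95.65 %

95.65 %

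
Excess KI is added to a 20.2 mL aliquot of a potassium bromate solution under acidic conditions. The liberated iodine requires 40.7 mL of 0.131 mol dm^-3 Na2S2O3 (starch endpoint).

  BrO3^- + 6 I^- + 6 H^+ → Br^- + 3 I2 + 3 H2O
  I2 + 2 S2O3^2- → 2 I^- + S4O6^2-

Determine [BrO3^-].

0.0440 mol/L

n(S2O3^2-) = 0.0407 × 0.131 = 5.33 × 10^-3 mol
n(I2) = n(S2O3^2-)/2 = 2.67 × 10^-3 mol
From the 1:3 ratio, n(BrO3^-) in the aliquot = 1/3 × 2.67 × 10^-3 = 8.89 × 10^-4 mol
[BrO3^-] = 8.89 × 10^-4 / 0.0202 = 0.0440 mol/L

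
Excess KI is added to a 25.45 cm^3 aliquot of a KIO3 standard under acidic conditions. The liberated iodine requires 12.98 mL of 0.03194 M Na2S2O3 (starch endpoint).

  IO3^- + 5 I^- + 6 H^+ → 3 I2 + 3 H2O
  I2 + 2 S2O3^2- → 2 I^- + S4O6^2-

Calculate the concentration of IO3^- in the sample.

n(S2O3^2-) = 0.01298 × 0.03194 = 4.146 × 10^-4 mol
n(I2) = n(S2O3^2-)/2 = 2.073 × 10^-4 mol
From the 1:3 ratio, n(IO3^-) in the aliquot = 1/3 × 2.073 × 10^-4 = 6.910 × 10^-5 mol
[IO3^-] = 6.910 × 10^-5 / 0.02545 = 0.002715 mol/L

0.002715 M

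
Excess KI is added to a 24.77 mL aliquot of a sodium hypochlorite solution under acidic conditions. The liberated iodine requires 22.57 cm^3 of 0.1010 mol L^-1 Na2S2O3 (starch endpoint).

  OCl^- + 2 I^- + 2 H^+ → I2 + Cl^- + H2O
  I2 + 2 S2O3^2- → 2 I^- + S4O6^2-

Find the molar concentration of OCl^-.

0.04601 mol/L

n(S2O3^2-) = 0.02257 × 0.1010 = 2.280 × 10^-3 mol
n(I2) = n(S2O3^2-)/2 = 1.140 × 10^-3 mol
n(OCl^-) in the aliquot = 1.140 × 10^-3 mol (1:1 ratio)
[OCl^-] = 1.140 × 10^-3 / 0.02477 = 0.04601 mol/L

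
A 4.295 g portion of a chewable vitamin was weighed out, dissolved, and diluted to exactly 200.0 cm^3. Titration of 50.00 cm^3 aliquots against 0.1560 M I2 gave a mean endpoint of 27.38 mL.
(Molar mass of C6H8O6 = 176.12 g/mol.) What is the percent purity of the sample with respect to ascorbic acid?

70.06 %

C6H8O6 + I2 → C6H6O6 + 2 HI
n(I2) per titration = 0.02738 × 0.1560 = 4.271 × 10^-3 mol
n(C6H8O6) in each aliquot = 4.271 × 10^-3 mol (1:1 ratio)
n(C6H8O6) in the whole flask = 4.271 × 10^-3 × 200.0/50.00 = 0.01709 mol
mass of C6H8O6 = 0.01709 × 176.12 = 3.009 g
% C6H8O6 = 3.009 / 4.295 × 100 = 70.06 %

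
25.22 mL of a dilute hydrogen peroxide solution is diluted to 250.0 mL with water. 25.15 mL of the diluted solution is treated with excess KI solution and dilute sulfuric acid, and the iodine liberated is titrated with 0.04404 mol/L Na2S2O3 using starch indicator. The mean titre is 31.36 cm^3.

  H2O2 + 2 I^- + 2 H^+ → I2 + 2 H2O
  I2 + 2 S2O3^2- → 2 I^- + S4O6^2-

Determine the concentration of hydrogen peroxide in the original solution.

n(S2O3^2-) = 0.03136 × 0.04404 = 1.381 × 10^-3 mol
n(I2) = n(S2O3^2-)/2 = 6.905 × 10^-4 mol
n(H2O2) in the aliquot = 6.905 × 10^-4 mol (1:1 ratio)
[H2O2]_dilute = 6.905 × 10^-4 / 0.02515 = 0.02746 mol/L
[H2O2]_original = 0.02746 × 250.0/25.22 = 0.2722 mol/L

0.2722 mol/L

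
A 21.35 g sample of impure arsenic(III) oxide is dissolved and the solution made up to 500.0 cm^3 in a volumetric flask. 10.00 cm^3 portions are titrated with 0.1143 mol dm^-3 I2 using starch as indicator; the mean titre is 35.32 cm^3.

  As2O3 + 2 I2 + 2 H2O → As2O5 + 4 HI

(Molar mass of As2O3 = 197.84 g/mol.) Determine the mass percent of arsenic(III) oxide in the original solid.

93.52 %

n(I2) per titration = 0.03532 × 0.1143 = 4.037 × 10^-3 mol
From the 1:2 ratio, n(As2O3) in each aliquot = 1/2 × 4.037 × 10^-3 = 2.019 × 10^-3 mol
n(As2O3) in the whole flask = 2.019 × 10^-3 × 500.0/10.00 = 0.1009 mol
mass of As2O3 = 0.1009 × 197.84 = 19.97 g
% As2O3 = 19.97 / 21.35 × 100 = 93.52 %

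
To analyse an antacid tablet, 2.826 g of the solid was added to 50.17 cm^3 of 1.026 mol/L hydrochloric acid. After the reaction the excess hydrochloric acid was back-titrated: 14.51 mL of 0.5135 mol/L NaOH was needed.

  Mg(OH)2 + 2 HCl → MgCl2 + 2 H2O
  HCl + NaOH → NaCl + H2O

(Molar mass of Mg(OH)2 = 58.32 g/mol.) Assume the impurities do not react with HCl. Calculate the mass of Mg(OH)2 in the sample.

n(HCl) added = 0.05017 × 1.026 = 0.05147 mol
n(NaOH) used in back-titration = 0.01451 × 0.5135 = 7.451 × 10^-3 mol
n(HCl) left over = 7.451 × 10^-3 mol (1:1 ratio)
n(HCl) consumed by analyte = 0.05147 − 7.451 × 10^-3 = 0.04402 mol
From the 1:2 ratio, n(Mg(OH)2) = 1/2 × 0.04402 = 0.02201 mol
mass of Mg(OH)2 = 0.02201 × 58.32 = 1.284 g

1.284 g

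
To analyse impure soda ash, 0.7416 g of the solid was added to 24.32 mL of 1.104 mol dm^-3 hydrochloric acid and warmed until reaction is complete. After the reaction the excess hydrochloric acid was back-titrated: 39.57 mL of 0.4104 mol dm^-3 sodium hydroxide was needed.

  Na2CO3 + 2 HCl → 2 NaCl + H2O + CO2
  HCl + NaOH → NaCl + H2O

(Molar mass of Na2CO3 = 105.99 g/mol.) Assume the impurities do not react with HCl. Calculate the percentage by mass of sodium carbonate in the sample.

n(HCl) added = 0.02432 × 1.104 = 0.02685 mol
n(NaOH) used in back-titration = 0.03957 × 0.4104 = 0.01624 mol
n(HCl) left over = 0.01624 mol (1:1 ratio)
n(HCl) consumed by analyte = 0.02685 − 0.01624 = 0.01061 mol
From the 1:2 ratio, n(Na2CO3) = 1/2 × 0.01061 = 5.305 × 10^-3 mol
mass of Na2CO3 = 5.305 × 10^-3 × 105.99 = 0.5623 g
% Na2CO3 = 0.5623 / 0.7416 × 100 = 75.82 %

75.82 %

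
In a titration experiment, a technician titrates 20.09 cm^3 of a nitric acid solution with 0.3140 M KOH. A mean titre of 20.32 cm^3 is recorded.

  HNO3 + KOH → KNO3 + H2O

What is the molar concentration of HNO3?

n(KOH) = 0.02032 L × 0.3140 mol/L = 6.380 × 10^-3 mol
n(HNO3) = 6.380 × 10^-3 mol (1:1 mole ratio)
[HNO3] = 6.380 × 10^-3 mol / 0.02009 L = 0.3176 mol/L

0.3176 M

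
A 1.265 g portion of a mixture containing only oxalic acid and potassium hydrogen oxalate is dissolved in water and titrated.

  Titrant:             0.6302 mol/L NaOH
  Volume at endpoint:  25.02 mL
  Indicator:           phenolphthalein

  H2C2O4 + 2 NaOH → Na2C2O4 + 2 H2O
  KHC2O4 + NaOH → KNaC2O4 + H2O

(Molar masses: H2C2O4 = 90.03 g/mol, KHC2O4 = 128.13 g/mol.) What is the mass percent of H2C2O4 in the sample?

n(NaOH) = 0.02502 × 0.6302 = 0.01577 mol
Let x = n(H2C2O4), y = n(KHC2O4).
Titrant: 2x + 1y = 0.01577;  mass: 90.03x + 128.13y = 1.265
Solving, x = 4.544 × 10^-3 mol, y = 6.680 × 10^-3 mol
mass of H2C2O4 = 4.544 × 10^-3 × 90.03 = 0.4091 g
% H2C2O4 = 0.4091 / 1.265 × 100 = 32.34 %

32.34 %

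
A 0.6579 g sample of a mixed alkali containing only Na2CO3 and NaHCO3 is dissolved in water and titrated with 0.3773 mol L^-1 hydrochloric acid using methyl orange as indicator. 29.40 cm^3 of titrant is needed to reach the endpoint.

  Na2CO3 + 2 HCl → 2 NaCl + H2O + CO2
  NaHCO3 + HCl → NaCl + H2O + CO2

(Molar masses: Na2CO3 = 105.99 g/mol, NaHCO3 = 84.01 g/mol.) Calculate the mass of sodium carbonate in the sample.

0.4682 g

n(HCl) = 0.02940 × 0.3773 = 0.01109 mol
Let x = n(Na2CO3), y = n(NaHCO3).
Titrant: 2x + 1y = 0.01109;  mass: 105.99x + 84.01y = 0.6579
Solving, x = 4.417 × 10^-3 mol, y = 2.258 × 10^-3 mol
mass of Na2CO3 = 4.417 × 10^-3 × 105.99 = 0.4682 g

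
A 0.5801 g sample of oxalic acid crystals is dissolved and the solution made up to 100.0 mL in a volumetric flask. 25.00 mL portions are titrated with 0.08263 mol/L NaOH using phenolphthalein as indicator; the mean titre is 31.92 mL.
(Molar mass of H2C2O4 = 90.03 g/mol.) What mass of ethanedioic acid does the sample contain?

0.4749 g

H2C2O4 + 2 NaOH → Na2C2O4 + 2 H2O
n(NaOH) per titration = 0.03192 × 0.08263 = 2.638 × 10^-3 mol
From the 1:2 ratio, n(H2C2O4) in each aliquot = 1/2 × 2.638 × 10^-3 = 1.319 × 10^-3 mol
n(H2C2O4) in the whole flask = 1.319 × 10^-3 × 100.0/25.00 = 5.275 × 10^-3 mol
mass of H2C2O4 = 5.275 × 10^-3 × 90.03 = 0.4749 g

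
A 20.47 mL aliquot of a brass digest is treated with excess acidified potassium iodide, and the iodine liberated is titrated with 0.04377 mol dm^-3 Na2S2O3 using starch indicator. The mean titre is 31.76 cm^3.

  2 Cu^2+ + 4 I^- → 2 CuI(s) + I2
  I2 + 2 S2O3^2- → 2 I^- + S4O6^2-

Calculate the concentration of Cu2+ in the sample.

0.06791 mol/L

n(S2O3^2-) = 0.03176 × 0.04377 = 1.390 × 10^-3 mol
n(I2) = n(S2O3^2-)/2 = 6.951 × 10^-4 mol
From the 2:1 ratio, n(Cu2+) in the aliquot = 2/1 × 6.951 × 10^-4 = 1.390 × 10^-3 mol
[Cu2+] = 1.390 × 10^-3 / 0.02047 = 0.06791 mol/L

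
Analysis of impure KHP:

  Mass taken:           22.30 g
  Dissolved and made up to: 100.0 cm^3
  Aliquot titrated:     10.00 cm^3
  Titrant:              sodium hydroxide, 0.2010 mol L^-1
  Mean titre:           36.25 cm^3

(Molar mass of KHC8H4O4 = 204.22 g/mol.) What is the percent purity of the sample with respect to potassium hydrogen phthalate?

KHC8H4O4 + NaOH → KNaC8H4O4 + H2O
n(NaOH) per titration = 0.03625 × 0.2010 = 7.286 × 10^-3 mol
n(KHC8H4O4) in each aliquot = 7.286 × 10^-3 mol (1:1 ratio)
n(KHC8H4O4) in the whole flask = 7.286 × 10^-3 × 100.0/10.00 = 0.07286 mol
mass of KHC8H4O4 = 0.07286 × 204.22 = 14.88 g
% KHC8H4O4 = 14.88 / 22.30 × 100 = 66.73 %

66.73 %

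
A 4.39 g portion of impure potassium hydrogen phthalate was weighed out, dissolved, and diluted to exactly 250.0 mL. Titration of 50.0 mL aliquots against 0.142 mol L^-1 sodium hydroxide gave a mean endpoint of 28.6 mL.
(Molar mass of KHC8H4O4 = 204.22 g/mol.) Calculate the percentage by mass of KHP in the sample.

94.5 %

KHC8H4O4 + NaOH → KNaC8H4O4 + H2O
n(NaOH) per titration = 0.0286 × 0.142 = 4.06 × 10^-3 mol
n(KHC8H4O4) in each aliquot = 4.06 × 10^-3 mol (1:1 ratio)
n(KHC8H4O4) in the whole flask = 4.06 × 10^-3 × 250.0/50.0 = 0.0203 mol
mass of KHC8H4O4 = 0.0203 × 204.22 = 4.15 g
% KHC8H4O4 = 4.15 / 4.39 × 100 = 94.5 %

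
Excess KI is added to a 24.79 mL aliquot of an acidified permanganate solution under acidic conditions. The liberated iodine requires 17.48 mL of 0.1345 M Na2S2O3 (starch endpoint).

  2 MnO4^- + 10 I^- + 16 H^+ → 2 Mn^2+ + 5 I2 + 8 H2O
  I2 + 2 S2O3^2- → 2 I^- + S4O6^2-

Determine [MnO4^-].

n(S2O3^2-) = 0.01748 × 0.1345 = 2.351 × 10^-3 mol
n(I2) = n(S2O3^2-)/2 = 1.176 × 10^-3 mol
From the 2:5 ratio, n(MnO4^-) in the aliquot = 2/5 × 1.176 × 10^-3 = 4.702 × 10^-4 mol
[MnO4^-] = 4.702 × 10^-4 / 0.02479 = 0.01897 mol/L

0.01897 M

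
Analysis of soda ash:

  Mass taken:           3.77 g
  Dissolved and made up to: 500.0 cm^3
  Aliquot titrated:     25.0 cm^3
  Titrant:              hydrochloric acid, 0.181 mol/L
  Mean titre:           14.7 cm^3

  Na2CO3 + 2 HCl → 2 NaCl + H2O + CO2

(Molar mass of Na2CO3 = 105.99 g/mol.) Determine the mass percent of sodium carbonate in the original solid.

n(HCl) per titration = 0.0147 × 0.181 = 2.66 × 10^-3 mol
From the 1:2 ratio, n(Na2CO3) in each aliquot = 1/2 × 2.66 × 10^-3 = 1.33 × 10^-3 mol
n(Na2CO3) in the whole flask = 1.33 × 10^-3 × 500.0/25.0 = 0.0266 mol
mass of Na2CO3 = 0.0266 × 105.99 = 2.82 g
% Na2CO3 = 2.82 / 3.77 × 100 = 74.8 %

74.8 %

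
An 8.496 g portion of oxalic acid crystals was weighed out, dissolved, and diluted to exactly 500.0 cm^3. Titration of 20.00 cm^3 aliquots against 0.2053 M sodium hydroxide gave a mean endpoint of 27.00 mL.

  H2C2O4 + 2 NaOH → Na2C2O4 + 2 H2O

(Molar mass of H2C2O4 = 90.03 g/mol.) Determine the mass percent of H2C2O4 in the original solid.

73.42 %

n(NaOH) per titration = 0.02700 × 0.2053 = 5.543 × 10^-3 mol
From the 1:2 ratio, n(H2C2O4) in each aliquot = 1/2 × 5.543 × 10^-3 = 2.772 × 10^-3 mol
n(H2C2O4) in the whole flask = 2.772 × 10^-3 × 500.0/20.00 = 0.06929 mol
mass of H2C2O4 = 0.06929 × 90.03 = 6.238 g
% H2C2O4 = 6.238 / 8.496 × 100 = 73.42 %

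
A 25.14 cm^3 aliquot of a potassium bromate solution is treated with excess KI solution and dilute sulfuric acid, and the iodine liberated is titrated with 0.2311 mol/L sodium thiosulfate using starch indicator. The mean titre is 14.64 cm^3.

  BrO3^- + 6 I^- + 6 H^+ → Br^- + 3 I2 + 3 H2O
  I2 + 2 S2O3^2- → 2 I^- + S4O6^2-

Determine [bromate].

0.02243 mol/L

n(S2O3^2-) = 0.01464 × 0.2311 = 3.383 × 10^-3 mol
n(I2) = n(S2O3^2-)/2 = 1.692 × 10^-3 mol
From the 1:3 ratio, n(BrO3^-) in the aliquot = 1/3 × 1.692 × 10^-3 = 5.639 × 10^-4 mol
[BrO3^-] = 5.639 × 10^-4 / 0.02514 = 0.02243 mol/L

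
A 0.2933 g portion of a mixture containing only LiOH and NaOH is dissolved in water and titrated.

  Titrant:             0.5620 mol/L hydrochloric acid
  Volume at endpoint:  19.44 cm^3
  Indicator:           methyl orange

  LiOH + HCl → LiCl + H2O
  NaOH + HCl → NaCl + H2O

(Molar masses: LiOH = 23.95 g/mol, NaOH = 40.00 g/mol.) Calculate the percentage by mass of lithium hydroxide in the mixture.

n(HCl) = 0.01944 × 0.5620 = 0.01093 mol
Let x = n(LiOH), y = n(NaOH).
Titrant: 1x + 1y = 0.01093;  mass: 23.95x + 40.00y = 0.2933
Solving, x = 8.954 × 10^-3 mol, y = 1.971 × 10^-3 mol
mass of LiOH = 8.954 × 10^-3 × 23.95 = 0.2144 g
% LiOH = 0.2144 / 0.2933 × 100 = 73.12 %

73.12 %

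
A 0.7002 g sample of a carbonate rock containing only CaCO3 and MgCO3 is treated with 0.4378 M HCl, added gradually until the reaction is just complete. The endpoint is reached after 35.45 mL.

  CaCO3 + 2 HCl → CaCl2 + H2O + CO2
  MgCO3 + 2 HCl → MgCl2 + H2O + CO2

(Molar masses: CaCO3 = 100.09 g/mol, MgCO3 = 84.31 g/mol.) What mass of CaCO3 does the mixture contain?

n(HCl) = 0.03545 × 0.4378 = 0.01552 mol
Let x = n(CaCO3), y = n(MgCO3).
Titrant: 2x + 2y = 0.01552;  mass: 100.09x + 84.31y = 0.7002
Solving, x = 2.912 × 10^-3 mol, y = 4.848 × 10^-3 mol
mass of CaCO3 = 2.912 × 10^-3 × 100.09 = 0.2915 g

0.2915 g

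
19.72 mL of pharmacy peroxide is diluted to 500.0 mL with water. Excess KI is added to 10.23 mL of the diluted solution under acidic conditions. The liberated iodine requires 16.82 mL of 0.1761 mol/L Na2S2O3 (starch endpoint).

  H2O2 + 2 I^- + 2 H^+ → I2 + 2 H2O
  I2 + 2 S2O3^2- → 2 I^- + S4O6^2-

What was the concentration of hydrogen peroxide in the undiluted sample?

n(S2O3^2-) = 0.01682 × 0.1761 = 2.962 × 10^-3 mol
n(I2) = n(S2O3^2-)/2 = 1.481 × 10^-3 mol
n(H2O2) in the aliquot = 1.481 × 10^-3 mol (1:1 ratio)
[H2O2]_dilute = 1.481 × 10^-3 / 0.01023 = 0.1448 mol/L
[H2O2]_original = 0.1448 × 500.0/19.72 = 3.671 mol/L

3.671 mol/L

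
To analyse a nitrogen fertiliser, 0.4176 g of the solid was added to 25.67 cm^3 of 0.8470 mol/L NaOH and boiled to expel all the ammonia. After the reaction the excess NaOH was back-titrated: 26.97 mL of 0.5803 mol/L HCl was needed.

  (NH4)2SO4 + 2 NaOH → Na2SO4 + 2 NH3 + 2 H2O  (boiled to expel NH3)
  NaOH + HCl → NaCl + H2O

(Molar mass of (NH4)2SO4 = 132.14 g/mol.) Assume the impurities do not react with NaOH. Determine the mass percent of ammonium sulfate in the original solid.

n(NaOH) added = 0.02567 × 0.8470 = 0.02174 mol
n(HCl) used in back-titration = 0.02697 × 0.5803 = 0.01565 mol
n(NaOH) left over = 0.01565 mol (1:1 ratio)
n(NaOH) consumed by analyte = 0.02174 − 0.01565 = 6.092 × 10^-3 mol
From the 1:2 ratio, n((NH4)2SO4) = 1/2 × 6.092 × 10^-3 = 3.046 × 10^-3 mol
mass of (NH4)2SO4 = 3.046 × 10^-3 × 132.14 = 0.4025 g
% (NH4)2SO4 = 0.4025 / 0.4176 × 100 = 96.38 %

96.38 %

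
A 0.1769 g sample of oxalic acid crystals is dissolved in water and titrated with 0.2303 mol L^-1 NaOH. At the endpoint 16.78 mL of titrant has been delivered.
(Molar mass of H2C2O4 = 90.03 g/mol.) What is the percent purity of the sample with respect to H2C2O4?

H2C2O4 + 2 NaOH → Na2C2O4 + 2 H2O
n(NaOH) = 0.01678 L × 0.2303 mol/L = 3.864 × 10^-3 mol
From the 1:2 ratio, n(H2C2O4) = 1/2 × 3.864 × 10^-3 = 1.932 × 10^-3 mol
mass of H2C2O4 = 1.932 × 10^-3 × 90.03 g/mol = 0.1740 g
% H2C2O4 = 0.1740 / 0.1769 × 100 = 98.34 %

98.34 %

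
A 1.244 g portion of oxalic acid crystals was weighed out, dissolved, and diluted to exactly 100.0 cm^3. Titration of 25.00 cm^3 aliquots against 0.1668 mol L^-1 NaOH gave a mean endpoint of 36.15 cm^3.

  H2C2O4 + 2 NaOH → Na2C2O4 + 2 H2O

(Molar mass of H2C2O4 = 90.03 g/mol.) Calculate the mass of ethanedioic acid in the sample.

n(NaOH) per titration = 0.03615 × 0.1668 = 6.030 × 10^-3 mol
From the 1:2 ratio, n(H2C2O4) in each aliquot = 1/2 × 6.030 × 10^-3 = 3.015 × 10^-3 mol
n(H2C2O4) in the whole flask = 3.015 × 10^-3 × 100.0/25.00 = 0.01206 mol
mass of H2C2O4 = 0.01206 × 90.03 = 1.086 g

1.086 g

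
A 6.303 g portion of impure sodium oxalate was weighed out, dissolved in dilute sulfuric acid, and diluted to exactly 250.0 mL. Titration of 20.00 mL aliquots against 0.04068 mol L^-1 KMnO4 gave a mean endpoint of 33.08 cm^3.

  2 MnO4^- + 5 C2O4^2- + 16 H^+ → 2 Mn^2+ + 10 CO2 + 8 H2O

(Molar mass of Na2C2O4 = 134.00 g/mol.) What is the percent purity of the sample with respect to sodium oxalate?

89.40 %

n(KMnO4) per titration = 0.03308 × 0.04068 = 1.346 × 10^-3 mol
From the 5:2 ratio, n(Na2C2O4) in each aliquot = 5/2 × 1.346 × 10^-3 = 3.364 × 10^-3 mol
n(Na2C2O4) in the whole flask = 3.364 × 10^-3 × 250.0/20.00 = 0.04205 mol
mass of Na2C2O4 = 0.04205 × 134.00 = 5.635 g
% Na2C2O4 = 5.635 / 6.303 × 100 = 89.40 %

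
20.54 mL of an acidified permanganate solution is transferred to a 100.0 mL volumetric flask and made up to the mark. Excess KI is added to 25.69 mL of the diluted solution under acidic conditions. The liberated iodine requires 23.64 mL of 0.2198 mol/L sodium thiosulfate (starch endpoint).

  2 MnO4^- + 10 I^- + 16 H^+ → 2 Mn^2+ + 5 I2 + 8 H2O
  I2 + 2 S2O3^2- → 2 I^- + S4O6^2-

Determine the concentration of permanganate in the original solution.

n(S2O3^2-) = 0.02364 × 0.2198 = 5.196 × 10^-3 mol
n(I2) = n(S2O3^2-)/2 = 2.598 × 10^-3 mol
From the 2:5 ratio, n(MnO4^-) in the aliquot = 2/5 × 2.598 × 10^-3 = 1.039 × 10^-3 mol
[MnO4^-]_dilute = 1.039 × 10^-3 / 0.02569 = 0.04045 mol/L
[MnO4^-]_original = 0.04045 × 100.0/20.54 = 0.1969 mol/L

0.1969 mol/L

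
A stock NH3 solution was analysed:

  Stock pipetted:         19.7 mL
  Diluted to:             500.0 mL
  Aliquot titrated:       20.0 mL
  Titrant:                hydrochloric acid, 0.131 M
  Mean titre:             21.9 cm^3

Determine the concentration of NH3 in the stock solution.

3.64 M

NH3 + HCl → NH4Cl
n(HCl) = 0.0219 × 0.131 = 2.87 × 10^-3 mol
n(NH3) in the aliquot = 2.87 × 10^-3 mol (1:1 ratio)
[NH3]_dilute = 2.87 × 10^-3 / 0.0200 = 0.143 mol/L
Dilution factor = 500.0 / 19.7 = 25.38
[NH3]_stock = 0.143 × 25.38 = 3.64 mol/L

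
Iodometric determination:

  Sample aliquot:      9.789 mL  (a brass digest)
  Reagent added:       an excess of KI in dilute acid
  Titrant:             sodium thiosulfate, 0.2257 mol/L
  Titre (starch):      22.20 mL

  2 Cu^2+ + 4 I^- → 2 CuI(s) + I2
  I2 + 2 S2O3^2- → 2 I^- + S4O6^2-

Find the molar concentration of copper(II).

0.5119 mol/L

n(S2O3^2-) = 0.02220 × 0.2257 = 5.011 × 10^-3 mol
n(I2) = n(S2O3^2-)/2 = 2.505 × 10^-3 mol
From the 2:1 ratio, n(Cu2+) in the aliquot = 2/1 × 2.505 × 10^-3 = 5.011 × 10^-3 mol
[Cu2+] = 5.011 × 10^-3 / 0.009789 = 0.5119 mol/L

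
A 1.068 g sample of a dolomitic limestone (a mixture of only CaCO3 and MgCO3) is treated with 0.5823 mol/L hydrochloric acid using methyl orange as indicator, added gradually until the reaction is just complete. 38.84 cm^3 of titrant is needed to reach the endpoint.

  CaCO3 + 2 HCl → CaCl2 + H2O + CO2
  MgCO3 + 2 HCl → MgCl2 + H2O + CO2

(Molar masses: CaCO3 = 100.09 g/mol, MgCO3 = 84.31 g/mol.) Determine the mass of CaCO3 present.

0.7269 g

n(HCl) = 0.03884 × 0.5823 = 0.02262 mol
Let x = n(CaCO3), y = n(MgCO3).
Titrant: 2x + 2y = 0.02262;  mass: 100.09x + 84.31y = 1.068
Solving, x = 7.262 × 10^-3 mol, y = 4.046 × 10^-3 mol
mass of CaCO3 = 7.262 × 10^-3 × 100.09 = 0.7269 g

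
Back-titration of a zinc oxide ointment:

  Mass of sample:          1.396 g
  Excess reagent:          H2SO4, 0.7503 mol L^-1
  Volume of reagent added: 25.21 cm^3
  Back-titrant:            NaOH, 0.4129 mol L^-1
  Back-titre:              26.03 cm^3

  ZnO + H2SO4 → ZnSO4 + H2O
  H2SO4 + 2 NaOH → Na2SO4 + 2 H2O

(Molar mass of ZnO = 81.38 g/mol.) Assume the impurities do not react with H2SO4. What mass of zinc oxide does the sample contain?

n(H2SO4) added = 0.02521 × 0.7503 = 0.01892 mol
n(NaOH) used in back-titration = 0.02603 × 0.4129 = 0.01075 mol
From the 1:2 ratio, n(H2SO4) left over = 1/2 × 0.01075 = 5.374 × 10^-3 mol
n(H2SO4) consumed by analyte = 0.01892 − 5.374 × 10^-3 = 0.01354 mol
n(ZnO) = 0.01354 mol (1:1 ratio)
mass of ZnO = 0.01354 × 81.38 = 1.102 g

1.102 g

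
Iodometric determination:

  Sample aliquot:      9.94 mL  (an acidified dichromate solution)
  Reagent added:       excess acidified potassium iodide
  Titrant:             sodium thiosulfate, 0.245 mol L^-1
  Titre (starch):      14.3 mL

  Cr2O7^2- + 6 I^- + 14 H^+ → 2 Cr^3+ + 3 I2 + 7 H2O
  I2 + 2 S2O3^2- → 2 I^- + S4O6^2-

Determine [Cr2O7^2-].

n(S2O3^2-) = 0.0143 × 0.245 = 3.50 × 10^-3 mol
n(I2) = n(S2O3^2-)/2 = 1.75 × 10^-3 mol
From the 1:3 ratio, n(Cr2O7^2-) in the aliquot = 1/3 × 1.75 × 10^-3 = 5.84 × 10^-4 mol
[Cr2O7^2-] = 5.84 × 10^-4 / 0.00994 = 0.0587 mol/L

0.0587 mol/L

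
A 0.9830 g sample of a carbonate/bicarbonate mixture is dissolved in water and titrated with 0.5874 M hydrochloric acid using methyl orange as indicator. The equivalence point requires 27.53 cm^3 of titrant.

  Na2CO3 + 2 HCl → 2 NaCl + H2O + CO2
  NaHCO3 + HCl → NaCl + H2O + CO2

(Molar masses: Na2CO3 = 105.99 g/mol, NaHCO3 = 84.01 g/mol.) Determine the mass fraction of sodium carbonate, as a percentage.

n(HCl) = 0.02753 × 0.5874 = 0.01617 mol
Let x = n(Na2CO3), y = n(NaHCO3).
Titrant: 2x + 1y = 0.01617;  mass: 105.99x + 84.01y = 0.9830
Solving, x = 6.054 × 10^-3 mol, y = 4.063 × 10^-3 mol
mass of Na2CO3 = 6.054 × 10^-3 × 105.99 = 0.6417 g
% Na2CO3 = 0.6417 / 0.9830 × 100 = 65.28 %

65.28 %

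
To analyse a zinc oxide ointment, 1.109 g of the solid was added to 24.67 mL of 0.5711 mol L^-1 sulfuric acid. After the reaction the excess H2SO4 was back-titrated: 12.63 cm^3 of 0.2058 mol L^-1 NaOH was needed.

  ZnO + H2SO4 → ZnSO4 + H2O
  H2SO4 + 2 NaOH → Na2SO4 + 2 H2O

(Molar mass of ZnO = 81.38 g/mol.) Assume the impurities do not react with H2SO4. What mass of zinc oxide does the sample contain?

1.041 g

n(H2SO4) added = 0.02467 × 0.5711 = 0.01409 mol
n(NaOH) used in back-titration = 0.01263 × 0.2058 = 2.599 × 10^-3 mol
From the 1:2 ratio, n(H2SO4) left over = 1/2 × 2.599 × 10^-3 = 1.300 × 10^-3 mol
n(H2SO4) consumed by analyte = 0.01409 − 1.300 × 10^-3 = 0.01279 mol
n(ZnO) = 0.01279 mol (1:1 ratio)
mass of ZnO = 0.01279 × 81.38 = 1.041 g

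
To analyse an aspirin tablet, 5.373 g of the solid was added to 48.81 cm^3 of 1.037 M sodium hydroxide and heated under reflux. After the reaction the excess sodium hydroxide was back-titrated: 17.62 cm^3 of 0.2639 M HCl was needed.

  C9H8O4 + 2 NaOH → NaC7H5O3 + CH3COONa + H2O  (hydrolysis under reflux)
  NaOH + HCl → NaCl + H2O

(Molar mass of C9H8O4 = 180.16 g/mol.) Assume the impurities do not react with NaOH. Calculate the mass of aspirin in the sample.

4.141 g

n(NaOH) added = 0.04881 × 1.037 = 0.05062 mol
n(HCl) used in back-titration = 0.01762 × 0.2639 = 4.650 × 10^-3 mol
n(NaOH) left over = 4.650 × 10^-3 mol (1:1 ratio)
n(NaOH) consumed by analyte = 0.05062 − 4.650 × 10^-3 = 0.04597 mol
From the 1:2 ratio, n(C9H8O4) = 1/2 × 0.04597 = 0.02298 mol
mass of C9H8O4 = 0.02298 × 180.16 = 4.141 g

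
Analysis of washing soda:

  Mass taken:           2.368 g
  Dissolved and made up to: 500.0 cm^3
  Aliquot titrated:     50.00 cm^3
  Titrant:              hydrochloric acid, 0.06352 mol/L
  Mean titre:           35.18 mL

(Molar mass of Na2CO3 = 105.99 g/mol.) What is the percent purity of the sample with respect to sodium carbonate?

Na2CO3 + 2 HCl → 2 NaCl + H2O + CO2
n(HCl) per titration = 0.03518 × 0.06352 = 2.235 × 10^-3 mol
From the 1:2 ratio, n(Na2CO3) in each aliquot = 1/2 × 2.235 × 10^-3 = 1.117 × 10^-3 mol
n(Na2CO3) in the whole flask = 1.117 × 10^-3 × 500.0/50.00 = 0.01117 mol
mass of Na2CO3 = 0.01117 × 105.99 = 1.184 g
% Na2CO3 = 1.184 / 2.368 × 100 = 50.01 %

50.01 %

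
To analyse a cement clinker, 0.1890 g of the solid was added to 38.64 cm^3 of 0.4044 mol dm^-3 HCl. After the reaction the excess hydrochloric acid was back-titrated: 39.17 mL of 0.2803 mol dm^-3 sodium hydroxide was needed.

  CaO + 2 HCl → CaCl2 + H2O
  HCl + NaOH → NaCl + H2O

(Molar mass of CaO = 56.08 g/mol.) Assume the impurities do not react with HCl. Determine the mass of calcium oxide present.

n(HCl) added = 0.03864 × 0.4044 = 0.01563 mol
n(NaOH) used in back-titration = 0.03917 × 0.2803 = 0.01098 mol
n(HCl) left over = 0.01098 mol (1:1 ratio)
n(HCl) consumed by analyte = 0.01563 − 0.01098 = 4.647 × 10^-3 mol
From the 1:2 ratio, n(CaO) = 1/2 × 4.647 × 10^-3 = 2.323 × 10^-3 mol
mass of CaO = 2.323 × 10^-3 × 56.08 = 0.1303 g

0.1303 g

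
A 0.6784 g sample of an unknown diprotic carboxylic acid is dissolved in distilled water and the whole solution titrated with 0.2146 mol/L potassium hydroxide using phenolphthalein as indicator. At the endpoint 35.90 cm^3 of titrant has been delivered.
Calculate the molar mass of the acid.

176.1 g/mol

n(KOH) = 0.03590 L × 0.2146 mol/L = 7.704 × 10^-3 mol
From the 1:2 ratio, n(H2A) = 1/2 × 7.704 × 10^-3 = 3.852 × 10^-3 mol
M = m / n = 0.6784 g / 3.852 × 10^-3 mol = 176.1 g/mol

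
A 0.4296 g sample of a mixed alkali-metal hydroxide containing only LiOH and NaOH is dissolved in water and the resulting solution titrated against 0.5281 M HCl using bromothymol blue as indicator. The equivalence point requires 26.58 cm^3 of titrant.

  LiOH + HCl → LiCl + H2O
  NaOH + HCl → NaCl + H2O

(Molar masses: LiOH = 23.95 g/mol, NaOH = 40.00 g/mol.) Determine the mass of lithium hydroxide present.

0.1968 g

n(HCl) = 0.02658 × 0.5281 = 0.01404 mol
Let x = n(LiOH), y = n(NaOH).
Titrant: 1x + 1y = 0.01404;  mass: 23.95x + 40.00y = 0.4296
Solving, x = 8.217 × 10^-3 mol, y = 5.820 × 10^-3 mol
mass of LiOH = 8.217 × 10^-3 × 23.95 = 0.1968 g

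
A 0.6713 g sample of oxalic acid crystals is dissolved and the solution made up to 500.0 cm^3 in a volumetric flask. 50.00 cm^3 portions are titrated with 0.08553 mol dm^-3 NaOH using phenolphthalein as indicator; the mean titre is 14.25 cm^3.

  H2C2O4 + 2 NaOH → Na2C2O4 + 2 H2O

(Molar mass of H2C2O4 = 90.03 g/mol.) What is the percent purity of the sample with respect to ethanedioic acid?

n(NaOH) per titration = 0.01425 × 0.08553 = 1.219 × 10^-3 mol
From the 1:2 ratio, n(H2C2O4) in each aliquot = 1/2 × 1.219 × 10^-3 = 6.094 × 10^-4 mol
n(H2C2O4) in the whole flask = 6.094 × 10^-4 × 500.0/50.00 = 6.094 × 10^-3 mol
mass of H2C2O4 = 6.094 × 10^-3 × 90.03 = 0.5486 g
% H2C2O4 = 0.5486 / 0.6713 × 100 = 81.73 %

81.73 %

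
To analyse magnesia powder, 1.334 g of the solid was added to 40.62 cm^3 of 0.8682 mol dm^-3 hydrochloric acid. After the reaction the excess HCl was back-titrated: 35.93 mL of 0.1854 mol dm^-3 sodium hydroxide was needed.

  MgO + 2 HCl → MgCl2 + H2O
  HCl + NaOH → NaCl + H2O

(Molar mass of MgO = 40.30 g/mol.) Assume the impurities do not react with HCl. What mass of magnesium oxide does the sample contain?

n(HCl) added = 0.04062 × 0.8682 = 0.03527 mol
n(NaOH) used in back-titration = 0.03593 × 0.1854 = 6.661 × 10^-3 mol
n(HCl) left over = 6.661 × 10^-3 mol (1:1 ratio)
n(HCl) consumed by analyte = 0.03527 − 6.661 × 10^-3 = 0.02860 mol
From the 1:2 ratio, n(MgO) = 1/2 × 0.02860 = 0.01430 mol
mass of MgO = 0.01430 × 40.30 = 0.5764 g

0.5764 g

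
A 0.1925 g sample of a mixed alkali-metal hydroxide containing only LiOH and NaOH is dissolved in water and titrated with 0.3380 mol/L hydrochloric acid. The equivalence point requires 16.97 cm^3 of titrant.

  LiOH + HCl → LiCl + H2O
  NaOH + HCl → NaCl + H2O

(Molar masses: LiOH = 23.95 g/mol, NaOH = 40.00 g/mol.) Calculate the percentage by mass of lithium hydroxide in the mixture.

28.63 %

n(HCl) = 0.01697 × 0.3380 = 5.736 × 10^-3 mol
Let x = n(LiOH), y = n(NaOH).
Titrant: 1x + 1y = 5.736 × 10^-3;  mass: 23.95x + 40.00y = 0.1925
Solving, x = 2.301 × 10^-3 mol, y = 3.435 × 10^-3 mol
mass of LiOH = 2.301 × 10^-3 × 23.95 = 0.05511 g
% LiOH = 0.05511 / 0.1925 × 100 = 28.63 %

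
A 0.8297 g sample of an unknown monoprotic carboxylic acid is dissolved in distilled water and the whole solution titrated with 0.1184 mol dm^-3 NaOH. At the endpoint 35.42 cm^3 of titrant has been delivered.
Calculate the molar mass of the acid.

n(NaOH) = 0.03542 L × 0.1184 mol/L = 4.194 × 10^-3 mol
n(HA) = 4.194 × 10^-3 mol (1:1 ratio)
M = m / n = 0.8297 g / 4.194 × 10^-3 mol = 197.8 g/mol

197.8 g/mol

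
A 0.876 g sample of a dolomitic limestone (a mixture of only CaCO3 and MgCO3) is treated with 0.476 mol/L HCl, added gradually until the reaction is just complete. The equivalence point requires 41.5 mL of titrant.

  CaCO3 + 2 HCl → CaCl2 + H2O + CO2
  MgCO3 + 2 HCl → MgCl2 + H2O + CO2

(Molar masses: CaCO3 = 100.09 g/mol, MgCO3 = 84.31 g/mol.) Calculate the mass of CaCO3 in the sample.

0.274 g

n(HCl) = 0.0415 × 0.476 = 0.0198 mol
Let x = n(CaCO3), y = n(MgCO3).
Titrant: 2x + 2y = 0.0198;  mass: 100.09x + 84.31y = 0.876
Solving, x = 2.74 × 10^-3 mol, y = 7.13 × 10^-3 mol
mass of CaCO3 = 2.74 × 10^-3 × 100.09 = 0.274 g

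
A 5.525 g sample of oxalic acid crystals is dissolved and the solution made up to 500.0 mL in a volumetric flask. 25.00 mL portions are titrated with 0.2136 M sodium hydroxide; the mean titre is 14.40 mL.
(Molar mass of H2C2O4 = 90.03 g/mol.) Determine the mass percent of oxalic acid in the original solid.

50.12 %

H2C2O4 + 2 NaOH → Na2C2O4 + 2 H2O
n(NaOH) per titration = 0.01440 × 0.2136 = 3.076 × 10^-3 mol
From the 1:2 ratio, n(H2C2O4) in each aliquot = 1/2 × 3.076 × 10^-3 = 1.538 × 10^-3 mol
n(H2C2O4) in the whole flask = 1.538 × 10^-3 × 500.0/25.00 = 0.03076 mol
mass of H2C2O4 = 0.03076 × 90.03 = 2.769 g
% H2C2O4 = 2.769 / 5.525 × 100 = 50.12 %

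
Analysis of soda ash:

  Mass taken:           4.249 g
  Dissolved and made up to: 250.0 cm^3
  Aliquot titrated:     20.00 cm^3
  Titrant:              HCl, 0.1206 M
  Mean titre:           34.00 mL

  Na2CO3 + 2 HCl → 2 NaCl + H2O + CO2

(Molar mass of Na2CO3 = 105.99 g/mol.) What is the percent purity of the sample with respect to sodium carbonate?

63.93 %

n(HCl) per titration = 0.03400 × 0.1206 = 4.100 × 10^-3 mol
From the 1:2 ratio, n(Na2CO3) in each aliquot = 1/2 × 4.100 × 10^-3 = 2.050 × 10^-3 mol
n(Na2CO3) in the whole flask = 2.050 × 10^-3 × 250.0/20.00 = 0.02563 mol
mass of Na2CO3 = 0.02563 × 105.99 = 2.716 g
% Na2CO3 = 2.716 / 4.249 × 100 = 63.93 %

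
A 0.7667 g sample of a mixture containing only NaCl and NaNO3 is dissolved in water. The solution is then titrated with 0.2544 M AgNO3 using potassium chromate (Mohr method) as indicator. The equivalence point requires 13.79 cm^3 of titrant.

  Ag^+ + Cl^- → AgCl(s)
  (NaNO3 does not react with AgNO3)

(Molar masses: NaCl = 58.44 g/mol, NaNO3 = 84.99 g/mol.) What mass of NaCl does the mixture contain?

0.2050 g

n(AgNO3) = 0.01379 × 0.2544 = 3.508 × 10^-3 mol
Let x = n(NaCl), y = n(NaNO3).
Titrant: 1x = 3.508 × 10^-3;  mass: 58.44x + 84.99y = 0.7667
Solving, x = 3.508 × 10^-3 mol, y = 6.609 × 10^-3 mol
mass of NaCl = 3.508 × 10^-3 × 58.44 = 0.2050 g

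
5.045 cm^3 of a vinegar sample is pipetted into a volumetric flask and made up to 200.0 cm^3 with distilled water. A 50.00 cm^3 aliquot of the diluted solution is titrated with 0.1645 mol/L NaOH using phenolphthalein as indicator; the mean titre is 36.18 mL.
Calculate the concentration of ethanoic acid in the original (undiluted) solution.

CH3COOH + NaOH → CH3COONa + H2O
n(NaOH) = 0.03618 × 0.1645 = 5.952 × 10^-3 mol
n(CH3COOH) in the aliquot = 5.952 × 10^-3 mol (1:1 ratio)
[CH3COOH]_dilute = 5.952 × 10^-3 / 0.05000 = 0.1190 mol/L
Dilution factor = 200.0 / 5.045 = 39.64
[CH3COOH]_stock = 0.1190 × 39.64 = 4.719 mol/L

4.719 mol/L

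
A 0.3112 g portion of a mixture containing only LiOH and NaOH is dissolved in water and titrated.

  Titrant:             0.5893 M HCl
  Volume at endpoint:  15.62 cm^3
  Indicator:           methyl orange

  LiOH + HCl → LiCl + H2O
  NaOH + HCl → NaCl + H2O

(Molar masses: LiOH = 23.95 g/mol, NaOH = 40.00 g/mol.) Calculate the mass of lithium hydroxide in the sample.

0.08505 g

n(HCl) = 0.01562 × 0.5893 = 9.205 × 10^-3 mol
Let x = n(LiOH), y = n(NaOH).
Titrant: 1x + 1y = 9.205 × 10^-3;  mass: 23.95x + 40.00y = 0.3112
Solving, x = 3.551 × 10^-3 mol, y = 5.654 × 10^-3 mol
mass of LiOH = 3.551 × 10^-3 × 23.95 = 0.08505 g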